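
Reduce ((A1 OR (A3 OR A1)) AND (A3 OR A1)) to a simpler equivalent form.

By absorption (E AND (E OR v) = E):
= (A3 OR A1)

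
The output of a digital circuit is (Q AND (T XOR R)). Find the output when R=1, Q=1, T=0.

Substituting: (1 AND (0 XOR 1))
= 1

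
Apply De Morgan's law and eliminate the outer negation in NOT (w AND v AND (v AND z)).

NOT w OR NOT v OR NOT (v AND z)
De Morgan's: NOT(AND of terms) = OR of negations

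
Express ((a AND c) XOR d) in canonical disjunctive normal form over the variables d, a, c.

(NOT d AND a AND c) OR (d AND NOT a AND NOT c) OR (d AND NOT a AND c) OR (d AND a AND NOT c)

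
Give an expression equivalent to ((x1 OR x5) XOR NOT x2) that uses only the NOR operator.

((((((x1 NOR x5) NOR (x1 NOR x5)) NOR (x2 NOR x2)) NOR (((x1 NOR x5) NOR (x1 NOR x5)) NOR (x2 NOR x2))) NOR ((((x1 NOR x5) NOR (x1 NOR x5)) NOR (x2 NOR x2)) NOR (((x1 NOR x5) NOR (x1 NOR x5)) NOR (x2 NOR x2)))) NOR ((((((x1 NOR x5) NOR (x1 NOR x5)) NOR ((x1 NOR x5) NOR (x1 NOR x5))) NOR ((x2 NOR x2) NOR (x2 NOR x2))) NOR ((((x1 NOR x5) NOR (x1 NOR x5)) NOR ((x1 NOR x5) NOR (x1 NOR x5))) NOR ((x2 NOR x2) NOR (x2 NOR x2)))) NOR (((((x1 NOR x5) NOR (x1 NOR x5)) NOR ((x1 NOR x5) NOR (x1 NOR x5))) NOR ((x2 NOR x2) NOR (x2 NOR x2))) NOR ((((x1 NOR x5) NOR (x1 NOR x5)) NOR ((x1 NOR x5) NOR (x1 NOR x5))) NOR ((x2 NOR x2) NOR (x2 NOR x2))))))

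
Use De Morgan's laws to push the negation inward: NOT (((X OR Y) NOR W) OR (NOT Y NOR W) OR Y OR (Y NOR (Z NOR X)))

NOT ((X OR Y) NOR W) AND NOT (NOT Y NOR W) AND NOT Y AND NOT (Y NOR (Z NOR X))
De Morgan's: NOT(OR of terms) = AND of negations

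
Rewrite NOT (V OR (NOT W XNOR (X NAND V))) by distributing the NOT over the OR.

NOT V AND NOT (NOT W XNOR (X NAND V))
De Morgan's: NOT(OR of terms) = AND of negations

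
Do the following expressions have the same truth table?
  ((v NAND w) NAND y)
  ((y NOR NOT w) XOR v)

No. Counterexample: with y=0, v=0, w=0, Expression 1 = 1 but Expression 2 = 0.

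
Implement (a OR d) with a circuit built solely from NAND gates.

((a NAND a) NAND (d NAND d))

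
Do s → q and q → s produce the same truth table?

No, Converse is not equivalent to original (counterexample: q=0, p=0, s=1)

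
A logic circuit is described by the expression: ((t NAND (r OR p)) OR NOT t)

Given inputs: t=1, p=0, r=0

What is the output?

Substituting: ((1 NAND (0 OR 0)) OR NOT 1)
= 1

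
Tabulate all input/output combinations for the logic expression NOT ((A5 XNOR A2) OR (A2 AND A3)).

A3 | A5 | A2 | Output
---------------------
0 | 0 | 0 | 0
0 | 0 | 1 | 1
0 | 1 | 0 | 1
0 | 1 | 1 | 0
1 | 0 | 0 | 0
1 | 0 | 1 | 0
1 | 1 | 0 | 1
1 | 1 | 1 | 0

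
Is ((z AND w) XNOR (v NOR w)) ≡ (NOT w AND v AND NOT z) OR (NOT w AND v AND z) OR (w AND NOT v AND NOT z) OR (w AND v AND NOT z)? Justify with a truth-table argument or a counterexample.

Yes, they are equivalent — the two output columns agree on all 8 assignments:
w | v | z | Expression 1 | Expression 2
---------------------------------------
0 | 0 | 0 | 0 | 0
0 | 0 | 1 | 0 | 0
0 | 1 | 0 | 1 | 1
0 | 1 | 1 | 1 | 1
1 | 0 | 0 | 1 | 1
1 | 0 | 1 | 0 | 0
1 | 1 | 0 | 1 | 1
1 | 1 | 1 | 0 | 0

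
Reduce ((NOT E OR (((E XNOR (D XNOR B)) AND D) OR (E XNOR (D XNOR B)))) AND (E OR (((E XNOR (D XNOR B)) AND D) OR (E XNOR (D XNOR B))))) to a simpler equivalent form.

By distribution ((E OR v) AND (E OR NOT v) = E) then absorption (E OR (E AND v) = E):
= (E XNOR (D XNOR B))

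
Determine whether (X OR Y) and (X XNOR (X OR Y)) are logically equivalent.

No. Counterexample: with Y=0, X=0, Expression 1 = 0 but Expression 2 = 1.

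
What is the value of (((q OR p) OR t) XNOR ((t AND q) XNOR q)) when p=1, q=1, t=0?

Substituting: (((1 OR 1) OR 0) XNOR ((0 AND 1) XNOR 1))
= 0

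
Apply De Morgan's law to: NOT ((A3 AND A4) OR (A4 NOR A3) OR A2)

NOT (A3 AND A4) AND NOT (A4 NOR A3) AND NOT A2
De Morgan's: NOT(OR of terms) = AND of negations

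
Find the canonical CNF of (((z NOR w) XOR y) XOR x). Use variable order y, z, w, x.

(y OR z OR w OR NOT x) AND (y OR z OR NOT w OR x) AND (y OR NOT z OR w OR x) AND (y OR NOT z OR NOT w OR x) AND (NOT y OR z OR w OR x) AND (NOT y OR z OR NOT w OR NOT x) AND (NOT y OR NOT z OR w OR NOT x) AND (NOT y OR NOT z OR NOT w OR NOT x)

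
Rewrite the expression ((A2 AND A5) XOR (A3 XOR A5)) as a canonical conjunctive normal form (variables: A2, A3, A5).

(A2 OR A3 OR A5) AND (A2 OR NOT A3 OR NOT A5) AND (NOT A2 OR A3 OR A5) AND (NOT A2 OR A3 OR NOT A5)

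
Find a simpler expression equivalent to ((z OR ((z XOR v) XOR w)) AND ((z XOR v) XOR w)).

By absorption (E AND (E OR v) = E):
= ((z XOR v) XOR w)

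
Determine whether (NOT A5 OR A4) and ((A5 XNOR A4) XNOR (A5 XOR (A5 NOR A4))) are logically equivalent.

Yes, they are equivalent — the two output columns agree on all 4 assignments:
A5 | A4 | Expression 1 | Expression 2
-------------------------------------
0 | 0 | 1 | 1
0 | 1 | 1 | 1
1 | 0 | 0 | 0
1 | 1 | 1 | 1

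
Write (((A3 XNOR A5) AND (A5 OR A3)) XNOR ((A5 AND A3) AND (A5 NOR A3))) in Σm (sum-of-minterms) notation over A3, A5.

Σm(0, 1, 2) = (NOT A3 AND NOT A5) OR (NOT A3 AND A5) OR (A3 AND NOT A5)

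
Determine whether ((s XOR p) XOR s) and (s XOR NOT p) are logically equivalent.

No. Counterexample: with s=0, p=0, Expression 1 = 0 but Expression 2 = 1.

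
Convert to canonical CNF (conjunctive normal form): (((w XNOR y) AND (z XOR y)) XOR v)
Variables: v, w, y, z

(v OR w OR y OR z) AND (v OR w OR NOT y OR z) AND (v OR w OR NOT y OR NOT z) AND (v OR NOT w OR y OR z) AND (v OR NOT w OR y OR NOT z) AND (v OR NOT w OR NOT y OR NOT z) AND (NOT v OR w OR y OR NOT z) AND (NOT v OR NOT w OR NOT y OR z)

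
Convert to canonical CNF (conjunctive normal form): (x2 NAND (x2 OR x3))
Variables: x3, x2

(x3 OR NOT x2) AND (NOT x3 OR NOT x2)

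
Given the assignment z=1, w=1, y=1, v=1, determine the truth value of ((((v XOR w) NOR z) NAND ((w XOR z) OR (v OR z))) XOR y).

Substituting: ((((1 XOR 1) NOR 1) NAND ((1 XOR 1) OR (1 OR 1))) XOR 1)
= 0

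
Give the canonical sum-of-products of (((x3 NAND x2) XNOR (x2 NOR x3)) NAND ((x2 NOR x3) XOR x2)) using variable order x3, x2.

Σm(1, 2) = (NOT x3 AND x2) OR (x3 AND NOT x2)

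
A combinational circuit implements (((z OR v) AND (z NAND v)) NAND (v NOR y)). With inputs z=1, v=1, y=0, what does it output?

Substituting: (((1 OR 1) AND (1 NAND 1)) NAND (1 NOR 0))
= 1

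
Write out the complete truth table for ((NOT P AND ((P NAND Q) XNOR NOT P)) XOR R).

R | P | Q | Output
------------------
0 | 0 | 0 | 1
0 | 0 | 1 | 1
0 | 1 | 0 | 0
0 | 1 | 1 | 0
1 | 0 | 0 | 0
1 | 0 | 1 | 0
1 | 1 | 0 | 1
1 | 1 | 1 | 1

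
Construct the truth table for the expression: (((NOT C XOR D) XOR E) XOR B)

C | D | E | B | Output
----------------------
0 | 0 | 0 | 0 | 1
0 | 0 | 0 | 1 | 0
0 | 0 | 1 | 0 | 0
0 | 0 | 1 | 1 | 1
0 | 1 | 0 | 0 | 0
0 | 1 | 0 | 1 | 1
0 | 1 | 1 | 0 | 1
0 | 1 | 1 | 1 | 0
1 | 0 | 0 | 0 | 0
1 | 0 | 0 | 1 | 1
1 | 0 | 1 | 0 | 1
1 | 0 | 1 | 1 | 0
1 | 1 | 0 | 0 | 1
1 | 1 | 0 | 1 | 0
1 | 1 | 1 | 0 | 0
1 | 1 | 1 | 1 | 1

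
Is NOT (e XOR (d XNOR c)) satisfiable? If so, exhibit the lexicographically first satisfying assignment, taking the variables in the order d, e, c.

d=0, e=0, c=1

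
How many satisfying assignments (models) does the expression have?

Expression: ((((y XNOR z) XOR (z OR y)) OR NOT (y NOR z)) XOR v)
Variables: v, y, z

Satisfying assignments: (0,0,0), (0,0,1), (0,1,0), (0,1,1)
Count: 4 out of 8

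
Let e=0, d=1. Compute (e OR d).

Substituting: (0 OR 1)
= 1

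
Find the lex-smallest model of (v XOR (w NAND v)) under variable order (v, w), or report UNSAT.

v=0, w=0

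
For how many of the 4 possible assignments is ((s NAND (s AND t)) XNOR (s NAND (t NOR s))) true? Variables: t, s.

Satisfying assignments: (0,0), (0,1), (1,0)
Count: 3 out of 4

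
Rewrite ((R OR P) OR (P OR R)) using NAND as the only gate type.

((((R NAND R) NAND (P NAND P)) NAND ((R NAND R) NAND (P NAND P))) NAND (((P NAND P) NAND (R NAND R)) NAND ((P NAND P) NAND (R NAND R))))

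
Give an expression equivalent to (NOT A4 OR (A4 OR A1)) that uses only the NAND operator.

(((A4 NAND A4) NAND (A4 NAND A4)) NAND (((A4 NAND A4) NAND (A1 NAND A1)) NAND ((A4 NAND A4) NAND (A1 NAND A1))))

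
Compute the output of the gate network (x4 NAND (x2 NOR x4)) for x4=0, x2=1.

Substituting: (0 NAND (1 NOR 0))
= 1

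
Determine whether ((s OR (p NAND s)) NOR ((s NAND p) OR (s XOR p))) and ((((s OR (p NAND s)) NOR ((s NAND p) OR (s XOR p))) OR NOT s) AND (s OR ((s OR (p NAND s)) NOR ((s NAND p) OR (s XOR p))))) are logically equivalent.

Yes, they are equivalent — the two output columns agree on all 4 assignments:
s | p | Expression 1 | Expression 2
-----------------------------------
0 | 0 | 0 | 0
0 | 1 | 0 | 0
1 | 0 | 0 | 0
1 | 1 | 0 | 0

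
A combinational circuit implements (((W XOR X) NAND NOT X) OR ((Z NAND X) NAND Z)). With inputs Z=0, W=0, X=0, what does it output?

Substituting: (((0 XOR 0) NAND NOT 0) OR ((0 NAND 0) NAND 0))
= 1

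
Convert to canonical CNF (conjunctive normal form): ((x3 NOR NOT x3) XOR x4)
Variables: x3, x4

(x3 OR x4) AND (NOT x3 OR x4)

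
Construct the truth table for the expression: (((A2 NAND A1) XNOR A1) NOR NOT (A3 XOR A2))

A3 | A1 | A2 | Output
---------------------
0 | 0 | 0 | 0
0 | 0 | 1 | 1
0 | 1 | 0 | 0
0 | 1 | 1 | 1
1 | 0 | 0 | 1
1 | 0 | 1 | 0
1 | 1 | 0 | 0
1 | 1 | 1 | 0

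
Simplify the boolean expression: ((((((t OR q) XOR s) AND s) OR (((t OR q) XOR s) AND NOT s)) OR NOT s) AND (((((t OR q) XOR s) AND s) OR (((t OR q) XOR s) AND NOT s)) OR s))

By distribution ((E OR v) AND (E OR NOT v) = E) then distribution ((E AND v) OR (E AND NOT v) = E):
= ((t OR q) XOR s)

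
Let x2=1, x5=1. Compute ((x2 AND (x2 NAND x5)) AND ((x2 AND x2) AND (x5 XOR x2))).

Substituting: ((1 AND (1 NAND 1)) AND ((1 AND 1) AND (1 XOR 1)))
= 0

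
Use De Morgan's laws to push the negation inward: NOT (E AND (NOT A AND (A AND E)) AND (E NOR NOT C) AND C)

NOT E OR NOT (NOT A AND (A AND E)) OR NOT (E NOR NOT C) OR NOT C
De Morgan's: NOT(AND of terms) = OR of negations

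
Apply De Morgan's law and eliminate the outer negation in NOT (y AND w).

NOT y OR NOT w
De Morgan's: NOT(AND of terms) = OR of negations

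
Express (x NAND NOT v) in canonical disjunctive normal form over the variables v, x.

(NOT v AND NOT x) OR (v AND NOT x) OR (v AND x)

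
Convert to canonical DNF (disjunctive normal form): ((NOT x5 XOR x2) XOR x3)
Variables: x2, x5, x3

(NOT x2 AND NOT x5 AND NOT x3) OR (NOT x2 AND x5 AND x3) OR (x2 AND NOT x5 AND x3) OR (x2 AND x5 AND NOT x3)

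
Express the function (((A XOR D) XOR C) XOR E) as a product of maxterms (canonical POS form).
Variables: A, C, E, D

ΠM(0, 3, 5, 6, 9, 10, 12, 15) = (A OR C OR E OR D) AND (A OR C OR NOT E OR NOT D) AND (A OR NOT C OR E OR NOT D) AND (A OR NOT C OR NOT E OR D) AND (NOT A OR C OR E OR NOT D) AND (NOT A OR C OR NOT E OR D) AND (NOT A OR NOT C OR E OR D) AND (NOT A OR NOT C OR NOT E OR NOT D)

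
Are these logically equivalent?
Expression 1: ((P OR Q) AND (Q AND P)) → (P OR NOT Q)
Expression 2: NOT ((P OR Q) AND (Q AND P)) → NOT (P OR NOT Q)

No, Inverse is not equivalent to original (counterexample: P=0, Q=0)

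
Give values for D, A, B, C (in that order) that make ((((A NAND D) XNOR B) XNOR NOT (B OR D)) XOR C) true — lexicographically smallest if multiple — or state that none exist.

D=0, A=0, B=0, C=1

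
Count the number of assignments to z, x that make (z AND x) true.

Satisfying assignments: (1,1)
Count: 1 out of 4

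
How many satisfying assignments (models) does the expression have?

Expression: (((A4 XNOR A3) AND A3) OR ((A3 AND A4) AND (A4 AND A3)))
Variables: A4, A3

Satisfying assignments: (1,1)
Count: 1 out of 4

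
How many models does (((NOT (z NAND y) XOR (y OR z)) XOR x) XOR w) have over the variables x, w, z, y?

Satisfying assignments: (0,0,0,1), (0,0,1,0), (0,1,0,0), (0,1,1,1), (1,0,0,0), (1,0,1,1), (1,1,0,1), (1,1,1,0)
Count: 8 out of 16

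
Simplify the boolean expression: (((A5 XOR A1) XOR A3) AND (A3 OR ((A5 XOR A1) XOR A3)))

By absorption (E AND (E OR v) = E):
= ((A5 XOR A1) XOR A3)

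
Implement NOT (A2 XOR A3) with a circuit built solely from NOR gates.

(((((A2 NOR A3) NOR (A2 NOR A3)) NOR ((A2 NOR A3) NOR (A2 NOR A3))) NOR ((((A2 NOR A2) NOR (A3 NOR A3)) NOR ((A2 NOR A2) NOR (A3 NOR A3))) NOR (((A2 NOR A2) NOR (A3 NOR A3)) NOR ((A2 NOR A2) NOR (A3 NOR A3))))) NOR ((((A2 NOR A3) NOR (A2 NOR A3)) NOR ((A2 NOR A3) NOR (A2 NOR A3))) NOR ((((A2 NOR A2) NOR (A3 NOR A3)) NOR ((A2 NOR A2) NOR (A3 NOR A3))) NOR (((A2 NOR A2) NOR (A3 NOR A3)) NOR ((A2 NOR A2) NOR (A3 NOR A3))))))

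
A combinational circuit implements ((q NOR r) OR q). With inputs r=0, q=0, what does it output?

Substituting: ((0 NOR 0) OR 0)
= 1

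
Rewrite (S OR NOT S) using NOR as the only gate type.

((S NOR (S NOR S)) NOR (S NOR (S NOR S)))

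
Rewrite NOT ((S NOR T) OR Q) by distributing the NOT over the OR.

NOT (S NOR T) AND NOT Q
De Morgan's: NOT(OR of terms) = AND of negations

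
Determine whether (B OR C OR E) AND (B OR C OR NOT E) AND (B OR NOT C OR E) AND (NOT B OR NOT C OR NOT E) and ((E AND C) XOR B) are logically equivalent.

Yes, they are equivalent — the two output columns agree on all 8 assignments:
B | C | E | Expression 1 | Expression 2
---------------------------------------
0 | 0 | 0 | 0 | 0
0 | 0 | 1 | 0 | 0
0 | 1 | 0 | 0 | 0
0 | 1 | 1 | 1 | 1
1 | 0 | 0 | 1 | 1
1 | 0 | 1 | 1 | 1
1 | 1 | 0 | 1 | 1
1 | 1 | 1 | 0 | 0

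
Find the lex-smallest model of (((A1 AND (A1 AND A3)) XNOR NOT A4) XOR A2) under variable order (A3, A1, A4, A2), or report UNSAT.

A3=0, A1=0, A4=0, A2=1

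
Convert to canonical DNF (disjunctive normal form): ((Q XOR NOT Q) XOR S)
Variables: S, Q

(NOT S AND NOT Q) OR (NOT S AND Q)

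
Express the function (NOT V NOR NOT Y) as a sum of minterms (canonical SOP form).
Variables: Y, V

Σm(3) = (Y AND V)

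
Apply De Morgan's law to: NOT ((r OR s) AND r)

NOT (r OR s) OR NOT r
De Morgan's: NOT(AND of terms) = OR of negations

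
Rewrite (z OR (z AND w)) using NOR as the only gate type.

((z NOR ((z NOR z) NOR (w NOR w))) NOR (z NOR ((z NOR z) NOR (w NOR w))))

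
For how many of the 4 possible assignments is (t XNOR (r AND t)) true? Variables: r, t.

Satisfying assignments: (0,0), (1,0), (1,1)
Count: 3 out of 4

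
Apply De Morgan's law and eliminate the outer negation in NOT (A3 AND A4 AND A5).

NOT A3 OR NOT A4 OR NOT A5
De Morgan's: NOT(AND of terms) = OR of negations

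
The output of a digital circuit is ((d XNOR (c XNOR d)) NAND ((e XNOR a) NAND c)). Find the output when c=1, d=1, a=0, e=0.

Substituting: ((1 XNOR (1 XNOR 1)) NAND ((0 XNOR 0) NAND 1))
= 1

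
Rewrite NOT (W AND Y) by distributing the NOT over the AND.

NOT W OR NOT Y
De Morgan's: NOT(AND of terms) = OR of negations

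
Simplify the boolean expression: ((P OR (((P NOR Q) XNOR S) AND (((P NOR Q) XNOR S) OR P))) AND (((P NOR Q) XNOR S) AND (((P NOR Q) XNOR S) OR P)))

By absorption (E AND (E OR v) = E) then absorption (E AND (E OR v) = E):
= ((P NOR Q) XNOR S)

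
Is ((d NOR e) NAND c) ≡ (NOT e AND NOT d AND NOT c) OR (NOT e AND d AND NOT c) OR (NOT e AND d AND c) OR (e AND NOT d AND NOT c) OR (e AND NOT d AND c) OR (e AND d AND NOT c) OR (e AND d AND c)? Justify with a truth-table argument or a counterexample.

Yes, they are equivalent — the two output columns agree on all 8 assignments:
e | d | c | Expression 1 | Expression 2
---------------------------------------
0 | 0 | 0 | 1 | 1
0 | 0 | 1 | 0 | 0
0 | 1 | 0 | 1 | 1
0 | 1 | 1 | 1 | 1
1 | 0 | 0 | 1 | 1
1 | 0 | 1 | 1 | 1
1 | 1 | 0 | 1 | 1
1 | 1 | 1 | 1 | 1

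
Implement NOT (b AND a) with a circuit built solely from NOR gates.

(((b NOR b) NOR (a NOR a)) NOR ((b NOR b) NOR (a NOR a)))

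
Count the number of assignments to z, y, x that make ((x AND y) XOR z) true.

Satisfying assignments: (0,1,1), (1,0,0), (1,0,1), (1,1,0)
Count: 4 out of 8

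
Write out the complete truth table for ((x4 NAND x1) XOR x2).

x2 | x4 | x1 | Output
---------------------
0 | 0 | 0 | 1
0 | 0 | 1 | 1
0 | 1 | 0 | 1
0 | 1 | 1 | 0
1 | 0 | 0 | 0
1 | 0 | 1 | 0
1 | 1 | 0 | 0
1 | 1 | 1 | 1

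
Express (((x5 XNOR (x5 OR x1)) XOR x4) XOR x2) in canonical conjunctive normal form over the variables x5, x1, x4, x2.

(x5 OR x1 OR x4 OR NOT x2) AND (x5 OR x1 OR NOT x4 OR x2) AND (x5 OR NOT x1 OR x4 OR x2) AND (x5 OR NOT x1 OR NOT x4 OR NOT x2) AND (NOT x5 OR x1 OR x4 OR NOT x2) AND (NOT x5 OR x1 OR NOT x4 OR x2) AND (NOT x5 OR NOT x1 OR x4 OR NOT x2) AND (NOT x5 OR NOT x1 OR NOT x4 OR x2)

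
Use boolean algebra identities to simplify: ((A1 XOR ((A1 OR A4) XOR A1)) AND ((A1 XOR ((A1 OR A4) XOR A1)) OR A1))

By absorption (E AND (E OR v) = E) then XOR self-cancellation ((E XOR v) XOR v = E):
= (A1 OR A4)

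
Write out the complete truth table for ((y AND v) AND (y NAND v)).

v | y | Output
--------------
0 | 0 | 0
0 | 1 | 0
1 | 0 | 0
1 | 1 | 0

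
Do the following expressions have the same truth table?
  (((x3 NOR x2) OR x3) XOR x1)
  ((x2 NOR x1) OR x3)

No. Counterexample: with x1=1, x3=0, x2=1, Expression 1 = 1 but Expression 2 = 0.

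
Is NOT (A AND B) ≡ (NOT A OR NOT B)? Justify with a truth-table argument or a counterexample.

Yes, they are equivalent — the two output columns agree on all 4 assignments:
B | A | Expression 1 | Expression 2
-----------------------------------
0 | 0 | 1 | 1
0 | 1 | 1 | 1
1 | 0 | 1 | 1
1 | 1 | 0 | 0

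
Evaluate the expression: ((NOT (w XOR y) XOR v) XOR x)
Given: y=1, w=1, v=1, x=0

Substituting: ((NOT (1 XOR 1) XOR 1) XOR 0)
= 0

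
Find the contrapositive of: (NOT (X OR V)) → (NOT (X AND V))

Contrapositive: (X AND V) → (X OR V)
Note: A statement and its contrapositive are logically equivalent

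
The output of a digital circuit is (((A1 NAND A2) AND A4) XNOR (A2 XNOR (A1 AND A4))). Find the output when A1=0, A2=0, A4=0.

Substituting: (((0 NAND 0) AND 0) XNOR (0 XNOR (0 AND 0)))
= 0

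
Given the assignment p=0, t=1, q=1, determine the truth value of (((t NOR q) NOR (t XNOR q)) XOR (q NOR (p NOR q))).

Substituting: (((1 NOR 1) NOR (1 XNOR 1)) XOR (1 NOR (0 NOR 1)))
= 0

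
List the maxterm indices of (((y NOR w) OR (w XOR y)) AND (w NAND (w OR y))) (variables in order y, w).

ΠM(1, 3) = (y OR NOT w) AND (NOT y OR NOT w)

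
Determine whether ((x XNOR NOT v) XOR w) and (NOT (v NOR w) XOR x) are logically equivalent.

No. Counterexample: with w=1, v=1, x=0, Expression 1 = 0 but Expression 2 = 1.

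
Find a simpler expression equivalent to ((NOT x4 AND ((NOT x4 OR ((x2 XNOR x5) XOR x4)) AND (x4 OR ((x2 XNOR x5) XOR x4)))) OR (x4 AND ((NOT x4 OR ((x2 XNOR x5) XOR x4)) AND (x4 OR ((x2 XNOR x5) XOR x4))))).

By distribution ((E AND v) OR (E AND NOT v) = E) then distribution ((E OR v) AND (E OR NOT v) = E):
= ((x2 XNOR x5) XOR x4)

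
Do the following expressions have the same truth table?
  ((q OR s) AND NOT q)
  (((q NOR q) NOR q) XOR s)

No. Counterexample: with s=1, q=1, Expression 1 = 0 but Expression 2 = 1.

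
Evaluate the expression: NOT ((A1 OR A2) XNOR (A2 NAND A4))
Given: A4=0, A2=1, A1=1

Substituting: NOT ((1 OR 1) XNOR (1 NAND 0))
= 0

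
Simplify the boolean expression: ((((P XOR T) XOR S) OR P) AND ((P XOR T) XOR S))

By absorption (E AND (E OR v) = E):
= ((P XOR T) XOR S)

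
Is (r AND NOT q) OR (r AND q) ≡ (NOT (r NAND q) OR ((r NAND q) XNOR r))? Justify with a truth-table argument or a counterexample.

Yes, they are equivalent — the two output columns agree on all 4 assignments:
r | q | Expression 1 | Expression 2
-----------------------------------
0 | 0 | 0 | 0
0 | 1 | 0 | 0
1 | 0 | 1 | 1
1 | 1 | 1 | 1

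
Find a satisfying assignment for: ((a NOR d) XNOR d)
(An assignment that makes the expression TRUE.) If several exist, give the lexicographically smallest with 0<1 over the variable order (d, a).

d=0, a=1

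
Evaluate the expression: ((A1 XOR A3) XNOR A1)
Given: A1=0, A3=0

Substituting: ((0 XOR 0) XNOR 0)
= 1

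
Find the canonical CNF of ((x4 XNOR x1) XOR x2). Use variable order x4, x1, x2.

(x4 OR x1 OR NOT x2) AND (x4 OR NOT x1 OR x2) AND (NOT x4 OR x1 OR x2) AND (NOT x4 OR NOT x1 OR NOT x2)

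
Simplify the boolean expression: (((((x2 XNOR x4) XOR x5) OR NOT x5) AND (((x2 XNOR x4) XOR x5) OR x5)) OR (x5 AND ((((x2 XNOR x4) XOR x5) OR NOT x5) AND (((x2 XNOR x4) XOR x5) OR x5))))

By absorption (E OR (E AND v) = E) then distribution ((E OR v) AND (E OR NOT v) = E):
= ((x2 XNOR x4) XOR x5)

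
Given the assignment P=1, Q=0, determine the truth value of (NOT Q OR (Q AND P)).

Substituting: (NOT 0 OR (0 AND 1))
= 1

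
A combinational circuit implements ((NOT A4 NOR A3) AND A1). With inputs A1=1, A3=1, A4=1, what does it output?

Substituting: ((NOT 1 NOR 1) AND 1)
= 0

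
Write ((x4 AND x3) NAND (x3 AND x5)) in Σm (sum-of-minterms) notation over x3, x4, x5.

Σm(0, 1, 2, 3, 4, 5, 6) = (NOT x3 AND NOT x4 AND NOT x5) OR (NOT x3 AND NOT x4 AND x5) OR (NOT x3 AND x4 AND NOT x5) OR (NOT x3 AND x4 AND x5) OR (x3 AND NOT x4 AND NOT x5) OR (x3 AND NOT x4 AND x5) OR (x3 AND x4 AND NOT x5)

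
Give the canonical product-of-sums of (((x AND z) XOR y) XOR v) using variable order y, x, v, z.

ΠM(0, 1, 4, 7, 10, 11, 13, 14) = (y OR x OR v OR z) AND (y OR x OR v OR NOT z) AND (y OR NOT x OR v OR z) AND (y OR NOT x OR NOT v OR NOT z) AND (NOT y OR x OR NOT v OR z) AND (NOT y OR x OR NOT v OR NOT z) AND (NOT y OR NOT x OR v OR NOT z) AND (NOT y OR NOT x OR NOT v OR z)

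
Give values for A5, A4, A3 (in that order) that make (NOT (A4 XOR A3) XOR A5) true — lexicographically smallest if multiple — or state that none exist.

A5=0, A4=0, A3=0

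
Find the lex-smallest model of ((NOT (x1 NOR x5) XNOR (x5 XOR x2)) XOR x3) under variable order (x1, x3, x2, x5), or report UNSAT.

x1=0, x3=0, x2=0, x5=0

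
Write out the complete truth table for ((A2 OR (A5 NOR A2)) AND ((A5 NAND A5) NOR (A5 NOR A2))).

A5 | A2 | Output
----------------
0 | 0 | 0
0 | 1 | 0
1 | 0 | 0
1 | 1 | 1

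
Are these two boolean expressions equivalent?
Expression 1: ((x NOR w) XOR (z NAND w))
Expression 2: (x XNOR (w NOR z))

No. Counterexample: with w=0, z=1, x=0, Expression 1 = 0 but Expression 2 = 1.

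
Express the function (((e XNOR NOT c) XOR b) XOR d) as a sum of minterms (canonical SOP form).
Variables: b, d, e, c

Σm(1, 2, 4, 7, 8, 11, 13, 14) = (NOT b AND NOT d AND NOT e AND c) OR (NOT b AND NOT d AND e AND NOT c) OR (NOT b AND d AND NOT e AND NOT c) OR (NOT b AND d AND e AND c) OR (b AND NOT d AND NOT e AND NOT c) OR (b AND NOT d AND e AND c) OR (b AND d AND NOT e AND c) OR (b AND d AND e AND NOT c)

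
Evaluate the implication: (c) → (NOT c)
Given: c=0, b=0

Antecedent (c) = 0; consequent (NOT c) = 1.
0 → 1 = 1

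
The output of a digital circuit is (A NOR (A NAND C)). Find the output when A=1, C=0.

Substituting: (1 NOR (1 NAND 0))
= 0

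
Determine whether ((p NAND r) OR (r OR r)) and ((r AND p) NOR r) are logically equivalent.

No. Counterexample: with r=1, p=0, Expression 1 = 1 but Expression 2 = 0.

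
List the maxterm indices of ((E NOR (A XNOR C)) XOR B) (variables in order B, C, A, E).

ΠM(0, 1, 3, 5, 6, 7, 10, 12) = (B OR C OR A OR E) AND (B OR C OR A OR NOT E) AND (B OR C OR NOT A OR NOT E) AND (B OR NOT C OR A OR NOT E) AND (B OR NOT C OR NOT A OR E) AND (B OR NOT C OR NOT A OR NOT E) AND (NOT B OR C OR NOT A OR E) AND (NOT B OR NOT C OR A OR E)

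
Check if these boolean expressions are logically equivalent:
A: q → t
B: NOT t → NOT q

Yes, Contrapositive is always equivalent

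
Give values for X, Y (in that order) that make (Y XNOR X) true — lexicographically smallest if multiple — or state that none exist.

X=0, Y=0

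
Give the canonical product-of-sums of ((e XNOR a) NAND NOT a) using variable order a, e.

ΠM(0) = (a OR e)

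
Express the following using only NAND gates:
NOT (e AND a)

(((e NAND a) NAND (e NAND a)) NAND ((e NAND a) NAND (e NAND a)))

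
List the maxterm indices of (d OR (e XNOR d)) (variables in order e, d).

ΠM(2) = (NOT e OR d)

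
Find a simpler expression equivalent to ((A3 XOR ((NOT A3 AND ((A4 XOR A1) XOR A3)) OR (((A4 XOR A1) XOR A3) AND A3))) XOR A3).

By XOR self-cancellation ((E XOR v) XOR v = E) then distribution ((E AND v) OR (E AND NOT v) = E):
= ((A4 XOR A1) XOR A3)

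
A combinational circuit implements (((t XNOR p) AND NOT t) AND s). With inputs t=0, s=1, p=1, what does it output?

Substituting: (((0 XNOR 1) AND NOT 0) AND 1)
= 0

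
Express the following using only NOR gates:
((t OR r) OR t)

((((t NOR r) NOR (t NOR r)) NOR t) NOR (((t NOR r) NOR (t NOR r)) NOR t))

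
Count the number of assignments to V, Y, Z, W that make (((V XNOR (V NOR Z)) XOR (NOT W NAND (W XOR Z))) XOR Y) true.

Satisfying assignments: (0,0,0,0), (0,0,0,1), (0,0,1,0), (0,1,1,1), (1,0,0,0), (1,0,0,1), (1,0,1,1), (1,1,1,0)
Count: 8 out of 16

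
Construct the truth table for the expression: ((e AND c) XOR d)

d | c | e | Output
------------------
0 | 0 | 0 | 0
0 | 0 | 1 | 0
0 | 1 | 0 | 0
0 | 1 | 1 | 1
1 | 0 | 0 | 1
1 | 0 | 1 | 1
1 | 1 | 0 | 1
1 | 1 | 1 | 0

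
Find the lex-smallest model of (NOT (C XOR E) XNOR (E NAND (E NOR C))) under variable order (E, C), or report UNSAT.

E=0, C=0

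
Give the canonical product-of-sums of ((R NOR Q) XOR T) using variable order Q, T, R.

ΠM(1, 2, 4, 5) = (Q OR T OR NOT R) AND (Q OR NOT T OR R) AND (NOT Q OR T OR R) AND (NOT Q OR T OR NOT R)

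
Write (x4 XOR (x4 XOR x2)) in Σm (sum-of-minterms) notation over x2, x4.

Σm(2, 3) = (x2 AND NOT x4) OR (x2 AND x4)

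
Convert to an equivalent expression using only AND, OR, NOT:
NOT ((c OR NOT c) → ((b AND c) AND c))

(c OR NOT c) AND NOT ((b AND c) AND c)
(Negated implication: NOT(A → B) = A AND NOT B)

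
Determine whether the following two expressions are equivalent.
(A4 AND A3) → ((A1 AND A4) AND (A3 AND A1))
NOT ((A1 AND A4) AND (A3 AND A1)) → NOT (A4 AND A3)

Yes, Contrapositive is always equivalent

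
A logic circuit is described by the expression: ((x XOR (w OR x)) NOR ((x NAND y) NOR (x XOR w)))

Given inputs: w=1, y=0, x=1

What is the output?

Substituting: ((1 XOR (1 OR 1)) NOR ((1 NAND 0) NOR (1 XOR 1)))
= 1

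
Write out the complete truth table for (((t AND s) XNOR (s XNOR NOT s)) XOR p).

s | t | p | Output
------------------
0 | 0 | 0 | 1
0 | 0 | 1 | 0
0 | 1 | 0 | 1
0 | 1 | 1 | 0
1 | 0 | 0 | 1
1 | 0 | 1 | 0
1 | 1 | 0 | 0
1 | 1 | 1 | 1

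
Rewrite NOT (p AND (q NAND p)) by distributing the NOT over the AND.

NOT p OR NOT (q NAND p)
De Morgan's: NOT(AND of terms) = OR of negations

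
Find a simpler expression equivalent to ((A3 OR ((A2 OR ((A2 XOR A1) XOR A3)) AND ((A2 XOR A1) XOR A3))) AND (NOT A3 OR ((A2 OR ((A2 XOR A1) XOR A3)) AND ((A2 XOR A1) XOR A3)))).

By distribution ((E OR v) AND (E OR NOT v) = E) then absorption (E AND (E OR v) = E):
= ((A2 XOR A1) XOR A3)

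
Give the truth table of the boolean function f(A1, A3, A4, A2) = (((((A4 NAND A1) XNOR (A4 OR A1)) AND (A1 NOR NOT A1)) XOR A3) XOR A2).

A1 | A3 | A4 | A2 | Output
--------------------------
0 | 0 | 0 | 0 | 0
0 | 0 | 0 | 1 | 1
0 | 0 | 1 | 0 | 0
0 | 0 | 1 | 1 | 1
0 | 1 | 0 | 0 | 1
0 | 1 | 0 | 1 | 0
0 | 1 | 1 | 0 | 1
0 | 1 | 1 | 1 | 0
1 | 0 | 0 | 0 | 0
1 | 0 | 0 | 1 | 1
1 | 0 | 1 | 0 | 0
1 | 0 | 1 | 1 | 1
1 | 1 | 0 | 0 | 1
1 | 1 | 0 | 1 | 0
1 | 1 | 1 | 0 | 1
1 | 1 | 1 | 1 | 0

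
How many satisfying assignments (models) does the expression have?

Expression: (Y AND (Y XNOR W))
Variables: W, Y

Satisfying assignments: (1,1)
Count: 1 out of 4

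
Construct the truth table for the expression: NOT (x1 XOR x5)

x1 | x5 | Output
----------------
0 | 0 | 1
0 | 1 | 0
1 | 0 | 0
1 | 1 | 1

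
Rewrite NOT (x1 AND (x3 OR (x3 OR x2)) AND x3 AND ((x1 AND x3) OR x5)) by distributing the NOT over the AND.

NOT x1 OR NOT (x3 OR (x3 OR x2)) OR NOT x3 OR NOT ((x1 AND x3) OR x5)
De Morgan's: NOT(AND of terms) = OR of negations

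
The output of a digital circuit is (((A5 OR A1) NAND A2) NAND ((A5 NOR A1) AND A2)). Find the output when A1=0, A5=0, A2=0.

Substituting: (((0 OR 0) NAND 0) NAND ((0 NOR 0) AND 0))
= 1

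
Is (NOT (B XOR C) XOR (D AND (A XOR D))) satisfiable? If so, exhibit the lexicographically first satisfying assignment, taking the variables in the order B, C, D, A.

B=0, C=0, D=0, A=0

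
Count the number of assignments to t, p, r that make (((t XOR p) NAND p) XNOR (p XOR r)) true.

Satisfying assignments: (0,0,1), (0,1,1), (1,0,1), (1,1,0)
Count: 4 out of 8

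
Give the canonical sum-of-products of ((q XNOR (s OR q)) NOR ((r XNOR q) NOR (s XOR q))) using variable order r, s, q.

Σm(2, 6) = (NOT r AND s AND NOT q) OR (r AND s AND NOT q)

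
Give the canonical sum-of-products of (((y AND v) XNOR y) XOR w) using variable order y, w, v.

Σm(0, 1, 5, 6) = (NOT y AND NOT w AND NOT v) OR (NOT y AND NOT w AND v) OR (y AND NOT w AND v) OR (y AND w AND NOT v)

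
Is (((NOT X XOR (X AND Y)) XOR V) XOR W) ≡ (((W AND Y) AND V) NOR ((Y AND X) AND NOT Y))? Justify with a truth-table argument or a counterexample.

No. Counterexample: with X=0, Y=0, V=0, W=1, Expression 1 = 0 but Expression 2 = 1.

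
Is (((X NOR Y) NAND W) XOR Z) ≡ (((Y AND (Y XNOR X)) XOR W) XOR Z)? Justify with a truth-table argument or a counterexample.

No. Counterexample: with W=0, Z=0, X=0, Y=0, Expression 1 = 1 but Expression 2 = 0.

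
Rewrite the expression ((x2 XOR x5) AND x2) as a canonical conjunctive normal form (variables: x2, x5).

(x2 OR x5) AND (x2 OR NOT x5) AND (NOT x2 OR NOT x5)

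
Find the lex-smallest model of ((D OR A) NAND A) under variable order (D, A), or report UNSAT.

D=0, A=0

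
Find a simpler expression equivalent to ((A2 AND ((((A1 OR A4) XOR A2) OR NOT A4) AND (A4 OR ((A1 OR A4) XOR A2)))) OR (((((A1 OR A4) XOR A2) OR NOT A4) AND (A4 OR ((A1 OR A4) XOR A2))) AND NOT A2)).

By distribution ((E AND v) OR (E AND NOT v) = E) then distribution ((E OR v) AND (E OR NOT v) = E):
= ((A1 OR A4) XOR A2)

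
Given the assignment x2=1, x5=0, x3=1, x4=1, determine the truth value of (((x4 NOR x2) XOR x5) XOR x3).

Substituting: (((1 NOR 1) XOR 0) XOR 1)
= 1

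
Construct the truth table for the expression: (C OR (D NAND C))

D | C | Output
--------------
0 | 0 | 1
0 | 1 | 1
1 | 0 | 1
1 | 1 | 1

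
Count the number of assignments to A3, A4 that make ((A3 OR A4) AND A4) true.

Satisfying assignments: (0,1), (1,1)
Count: 2 out of 4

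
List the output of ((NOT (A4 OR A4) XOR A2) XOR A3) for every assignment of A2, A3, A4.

A2 | A3 | A4 | Output
---------------------
0 | 0 | 0 | 1
0 | 0 | 1 | 0
0 | 1 | 0 | 0
0 | 1 | 1 | 1
1 | 0 | 0 | 0
1 | 0 | 1 | 1
1 | 1 | 0 | 1
1 | 1 | 1 | 0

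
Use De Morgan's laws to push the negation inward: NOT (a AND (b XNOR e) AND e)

NOT a OR NOT (b XNOR e) OR NOT e
De Morgan's: NOT(AND of terms) = OR of negations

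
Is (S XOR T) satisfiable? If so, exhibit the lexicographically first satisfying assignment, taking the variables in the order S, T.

S=0, T=1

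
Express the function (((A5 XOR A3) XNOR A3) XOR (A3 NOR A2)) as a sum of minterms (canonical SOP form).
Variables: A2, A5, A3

Σm(1, 2, 4, 5) = (NOT A2 AND NOT A5 AND A3) OR (NOT A2 AND A5 AND NOT A3) OR (A2 AND NOT A5 AND NOT A3) OR (A2 AND NOT A5 AND A3)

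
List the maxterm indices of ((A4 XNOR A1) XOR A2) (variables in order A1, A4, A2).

ΠM(1, 2, 4, 7) = (A1 OR A4 OR NOT A2) AND (A1 OR NOT A4 OR A2) AND (NOT A1 OR A4 OR A2) AND (NOT A1 OR NOT A4 OR NOT A2)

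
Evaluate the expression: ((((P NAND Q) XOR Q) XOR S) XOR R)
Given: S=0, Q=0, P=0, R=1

Substituting: ((((0 NAND 0) XOR 0) XOR 0) XOR 1)
= 0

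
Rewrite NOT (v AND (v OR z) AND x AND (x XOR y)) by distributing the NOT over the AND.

NOT v OR NOT (v OR z) OR NOT x OR NOT (x XOR y)
De Morgan's: NOT(AND of terms) = OR of negations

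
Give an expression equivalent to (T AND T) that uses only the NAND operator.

((T NAND T) NAND (T NAND T))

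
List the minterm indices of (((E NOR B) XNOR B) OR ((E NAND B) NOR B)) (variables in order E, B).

Σm(2) = (E AND NOT B)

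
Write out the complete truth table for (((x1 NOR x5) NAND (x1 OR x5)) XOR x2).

x5 | x2 | x1 | Output
---------------------
0 | 0 | 0 | 1
0 | 0 | 1 | 1
0 | 1 | 0 | 0
0 | 1 | 1 | 0
1 | 0 | 0 | 1
1 | 0 | 1 | 1
1 | 1 | 0 | 0
1 | 1 | 1 | 0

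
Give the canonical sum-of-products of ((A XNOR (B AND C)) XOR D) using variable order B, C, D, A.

Σm(0, 3, 4, 7, 8, 11, 13, 14) = (NOT B AND NOT C AND NOT D AND NOT A) OR (NOT B AND NOT C AND D AND A) OR (NOT B AND C AND NOT D AND NOT A) OR (NOT B AND C AND D AND A) OR (B AND NOT C AND NOT D AND NOT A) OR (B AND NOT C AND D AND A) OR (B AND C AND NOT D AND A) OR (B AND C AND D AND NOT A)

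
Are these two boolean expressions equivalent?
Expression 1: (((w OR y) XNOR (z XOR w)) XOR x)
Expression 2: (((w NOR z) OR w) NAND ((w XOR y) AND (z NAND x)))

No. Counterexample: with x=0, z=0, y=0, w=1, Expression 1 = 1 but Expression 2 = 0.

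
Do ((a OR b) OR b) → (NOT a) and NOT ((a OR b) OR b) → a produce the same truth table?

No, Inverse is not equivalent to original (counterexample: a=0, b=0, d=0)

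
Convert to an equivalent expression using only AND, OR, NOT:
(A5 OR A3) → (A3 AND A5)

NOT (A5 OR A3) OR (A3 AND A5)
(Implication elimination: A → B = NOT A OR B)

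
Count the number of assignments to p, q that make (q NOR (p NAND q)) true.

No assignment satisfies the expression.
Count: 0 out of 4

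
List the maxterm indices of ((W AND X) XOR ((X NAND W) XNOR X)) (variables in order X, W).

ΠM(0, 1) = (X OR W) AND (X OR NOT W)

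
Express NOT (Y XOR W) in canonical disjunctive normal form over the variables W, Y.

(NOT W AND NOT Y) OR (W AND Y)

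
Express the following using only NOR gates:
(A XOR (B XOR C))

((((A NOR ((((B NOR C) NOR (B NOR C)) NOR ((B NOR C) NOR (B NOR C))) NOR ((((B NOR B) NOR (C NOR C)) NOR ((B NOR B) NOR (C NOR C))) NOR (((B NOR B) NOR (C NOR C)) NOR ((B NOR B) NOR (C NOR C)))))) NOR (A NOR ((((B NOR C) NOR (B NOR C)) NOR ((B NOR C) NOR (B NOR C))) NOR ((((B NOR B) NOR (C NOR C)) NOR ((B NOR B) NOR (C NOR C))) NOR (((B NOR B) NOR (C NOR C)) NOR ((B NOR B) NOR (C NOR C))))))) NOR ((A NOR ((((B NOR C) NOR (B NOR C)) NOR ((B NOR C) NOR (B NOR C))) NOR ((((B NOR B) NOR (C NOR C)) NOR ((B NOR B) NOR (C NOR C))) NOR (((B NOR B) NOR (C NOR C)) NOR ((B NOR B) NOR (C NOR C)))))) NOR (A NOR ((((B NOR C) NOR (B NOR C)) NOR ((B NOR C) NOR (B NOR C))) NOR ((((B NOR B) NOR (C NOR C)) NOR ((B NOR B) NOR (C NOR C))) NOR (((B NOR B) NOR (C NOR C)) NOR ((B NOR B) NOR (C NOR C)))))))) NOR ((((A NOR A) NOR (((((B NOR C) NOR (B NOR C)) NOR ((B NOR C) NOR (B NOR C))) NOR ((((B NOR B) NOR (C NOR C)) NOR ((B NOR B) NOR (C NOR C))) NOR (((B NOR B) NOR (C NOR C)) NOR ((B NOR B) NOR (C NOR C))))) NOR ((((B NOR C) NOR (B NOR C)) NOR ((B NOR C) NOR (B NOR C))) NOR ((((B NOR B) NOR (C NOR C)) NOR ((B NOR B) NOR (C NOR C))) NOR (((B NOR B) NOR (C NOR C)) NOR ((B NOR B) NOR (C NOR C))))))) NOR ((A NOR A) NOR (((((B NOR C) NOR (B NOR C)) NOR ((B NOR C) NOR (B NOR C))) NOR ((((B NOR B) NOR (C NOR C)) NOR ((B NOR B) NOR (C NOR C))) NOR (((B NOR B) NOR (C NOR C)) NOR ((B NOR B) NOR (C NOR C))))) NOR ((((B NOR C) NOR (B NOR C)) NOR ((B NOR C) NOR (B NOR C))) NOR ((((B NOR B) NOR (C NOR C)) NOR ((B NOR B) NOR (C NOR C))) NOR (((B NOR B) NOR (C NOR C)) NOR ((B NOR B) NOR (C NOR C)))))))) NOR (((A NOR A) NOR (((((B NOR C) NOR (B NOR C)) NOR ((B NOR C) NOR (B NOR C))) NOR ((((B NOR B) NOR (C NOR C)) NOR ((B NOR B) NOR (C NOR C))) NOR (((B NOR B) NOR (C NOR C)) NOR ((B NOR B) NOR (C NOR C))))) NOR ((((B NOR C) NOR (B NOR C)) NOR ((B NOR C) NOR (B NOR C))) NOR ((((B NOR B) NOR (C NOR C)) NOR ((B NOR B) NOR (C NOR C))) NOR (((B NOR B) NOR (C NOR C)) NOR ((B NOR B) NOR (C NOR C))))))) NOR ((A NOR A) NOR (((((B NOR C) NOR (B NOR C)) NOR ((B NOR C) NOR (B NOR C))) NOR ((((B NOR B) NOR (C NOR C)) NOR ((B NOR B) NOR (C NOR C))) NOR (((B NOR B) NOR (C NOR C)) NOR ((B NOR B) NOR (C NOR C))))) NOR ((((B NOR C) NOR (B NOR C)) NOR ((B NOR C) NOR (B NOR C))) NOR ((((B NOR B) NOR (C NOR C)) NOR ((B NOR B) NOR (C NOR C))) NOR (((B NOR B) NOR (C NOR C)) NOR ((B NOR B) NOR (C NOR C))))))))))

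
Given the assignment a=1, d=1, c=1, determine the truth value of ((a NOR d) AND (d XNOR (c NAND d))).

Substituting: ((1 NOR 1) AND (1 XNOR (1 NAND 1)))
= 0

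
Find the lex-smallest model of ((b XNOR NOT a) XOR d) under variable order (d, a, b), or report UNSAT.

d=0, a=0, b=1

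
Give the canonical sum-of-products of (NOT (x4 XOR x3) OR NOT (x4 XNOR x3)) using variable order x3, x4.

Σm(0, 1, 2, 3) = (NOT x3 AND NOT x4) OR (NOT x3 AND x4) OR (x3 AND NOT x4) OR (x3 AND x4)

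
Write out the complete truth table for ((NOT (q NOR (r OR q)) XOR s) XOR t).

s | q | r | t | Output
----------------------
0 | 0 | 0 | 0 | 0
0 | 0 | 0 | 1 | 1
0 | 0 | 1 | 0 | 1
0 | 0 | 1 | 1 | 0
0 | 1 | 0 | 0 | 1
0 | 1 | 0 | 1 | 0
0 | 1 | 1 | 0 | 1
0 | 1 | 1 | 1 | 0
1 | 0 | 0 | 0 | 1
1 | 0 | 0 | 1 | 0
1 | 0 | 1 | 0 | 0
1 | 0 | 1 | 1 | 1
1 | 1 | 0 | 0 | 0
1 | 1 | 0 | 1 | 1
1 | 1 | 1 | 0 | 0
1 | 1 | 1 | 1 | 1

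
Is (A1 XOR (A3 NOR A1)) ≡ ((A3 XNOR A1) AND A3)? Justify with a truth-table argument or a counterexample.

No. Counterexample: with A3=0, A1=0, Expression 1 = 1 but Expression 2 = 0.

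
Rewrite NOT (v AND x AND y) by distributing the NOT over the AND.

NOT v OR NOT x OR NOT y
De Morgan's: NOT(AND of terms) = OR of negations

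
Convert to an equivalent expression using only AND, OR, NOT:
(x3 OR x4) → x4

NOT (x3 OR x4) OR x4
(Implication elimination: A → B = NOT A OR B)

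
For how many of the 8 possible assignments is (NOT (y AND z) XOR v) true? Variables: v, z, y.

Satisfying assignments: (0,0,0), (0,0,1), (0,1,0), (1,1,1)
Count: 4 out of 8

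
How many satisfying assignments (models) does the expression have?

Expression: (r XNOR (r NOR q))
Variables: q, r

Satisfying assignments: (1,0)
Count: 1 out of 4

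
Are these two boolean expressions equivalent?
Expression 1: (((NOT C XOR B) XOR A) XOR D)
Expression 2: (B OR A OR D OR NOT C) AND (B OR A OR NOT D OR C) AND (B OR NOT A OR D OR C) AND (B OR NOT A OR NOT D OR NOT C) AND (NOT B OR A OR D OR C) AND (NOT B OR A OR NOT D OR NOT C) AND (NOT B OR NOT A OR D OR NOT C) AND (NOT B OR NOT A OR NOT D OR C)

Yes, they are equivalent — the two output columns agree on all 16 assignments:
B | A | D | C | Expression 1 | Expression 2
-------------------------------------------
0 | 0 | 0 | 0 | 1 | 1
0 | 0 | 0 | 1 | 0 | 0
0 | 0 | 1 | 0 | 0 | 0
0 | 0 | 1 | 1 | 1 | 1
0 | 1 | 0 | 0 | 0 | 0
0 | 1 | 0 | 1 | 1 | 1
0 | 1 | 1 | 0 | 1 | 1
0 | 1 | 1 | 1 | 0 | 0
1 | 0 | 0 | 0 | 0 | 0
1 | 0 | 0 | 1 | 1 | 1
1 | 0 | 1 | 0 | 1 | 1
1 | 0 | 1 | 1 | 0 | 0
1 | 1 | 0 | 0 | 1 | 1
1 | 1 | 0 | 1 | 0 | 0
1 | 1 | 1 | 0 | 0 | 0
1 | 1 | 1 | 1 | 1 | 1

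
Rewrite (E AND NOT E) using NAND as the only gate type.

((E NAND (E NAND E)) NAND (E NAND (E NAND E)))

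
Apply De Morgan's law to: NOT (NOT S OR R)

S AND NOT R
De Morgan's: NOT(OR of terms) = AND of negations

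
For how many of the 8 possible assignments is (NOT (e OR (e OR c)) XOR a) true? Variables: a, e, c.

Satisfying assignments: (0,0,0), (1,0,1), (1,1,0), (1,1,1)
Count: 4 out of 8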